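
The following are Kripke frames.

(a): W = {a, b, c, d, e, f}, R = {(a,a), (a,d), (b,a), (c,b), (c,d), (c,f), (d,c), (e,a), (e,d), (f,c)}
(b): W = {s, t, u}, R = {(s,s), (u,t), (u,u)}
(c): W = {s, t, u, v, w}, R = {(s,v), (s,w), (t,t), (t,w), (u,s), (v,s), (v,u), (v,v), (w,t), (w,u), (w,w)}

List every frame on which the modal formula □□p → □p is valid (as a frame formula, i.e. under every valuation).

(b)

This is the axiom for density; its first-order frame correspondent is ∀x ∀y (Rxy → ∃z (Rxz ∧ Rzy)).
(a): fails — Rcd but no z with Rcz and Rzd.
(b): ✓.
(c): fails — Rus but no z with Ruz and Rzs.
Valid on: (b).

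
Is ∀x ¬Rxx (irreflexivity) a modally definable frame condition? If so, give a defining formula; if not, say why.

No

If a class were modally definable it would be closed under surjective bounded morphisms (Goldblatt–Thomason).
The 4-cycle (worlds s,t,u,v with s→t→u→v→s) is irreflexive, and the map sending every world to a single reflexive point • is a surjective bounded morphism (forth: every edge maps to (•,•); back: every world has a successor). So any modal formula valid on the 4-cycle is also valid on the reflexive point, which is not irreflexive.
So the class is not modally definable.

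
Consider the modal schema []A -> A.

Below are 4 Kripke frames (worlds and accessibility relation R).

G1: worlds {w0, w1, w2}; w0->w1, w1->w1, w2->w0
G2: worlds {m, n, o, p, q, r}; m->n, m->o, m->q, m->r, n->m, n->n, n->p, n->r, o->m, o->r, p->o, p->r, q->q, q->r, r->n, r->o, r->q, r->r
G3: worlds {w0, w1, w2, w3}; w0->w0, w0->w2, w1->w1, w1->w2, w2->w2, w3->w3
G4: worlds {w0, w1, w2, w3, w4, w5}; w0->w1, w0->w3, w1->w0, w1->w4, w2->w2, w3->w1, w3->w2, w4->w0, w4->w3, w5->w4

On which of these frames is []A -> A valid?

Frame correspondent (Sahlqvist): forall x Rxx — i.e. reflexivity.
G1: fails — world w0 does not see itself.
G2: fails — world m does not see itself.
G3: condition met.
G4: fails — world w0 does not see itself.
Valid on: G3.

G3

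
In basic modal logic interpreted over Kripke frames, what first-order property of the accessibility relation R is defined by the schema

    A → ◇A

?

Equivalently (dual form): □A → A.
Suppose □A→A is valid. At any x set V(A)={w : Rxw}. Then □A holds at x, so A holds at x, i.e. Rxx.
Conversely, any frame satisfying ∀x Rxx validates the schema.
So the correspondent is reflexivity.

reflexivity: ∀x Rxx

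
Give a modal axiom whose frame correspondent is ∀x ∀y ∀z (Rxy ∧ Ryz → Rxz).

□r → □□r

This is transitivity; the standard corresponding axiom is 4: □r → □□r.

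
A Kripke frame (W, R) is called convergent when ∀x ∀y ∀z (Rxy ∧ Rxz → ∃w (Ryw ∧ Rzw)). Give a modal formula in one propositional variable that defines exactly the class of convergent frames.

◇□ψ → □◇ψ

The condition is convergence. The .2 schema ◇□ψ → □◇ψ defines it.
Suppose ◇□ψ→□◇ψ is valid. Take Rxy, Rxz and set V(ψ)={w : Ryw}. Then □ψ at y so ◇□ψ at x, so □◇ψ at x, so ◇ψ at z, giving w with Rzw and Ryw.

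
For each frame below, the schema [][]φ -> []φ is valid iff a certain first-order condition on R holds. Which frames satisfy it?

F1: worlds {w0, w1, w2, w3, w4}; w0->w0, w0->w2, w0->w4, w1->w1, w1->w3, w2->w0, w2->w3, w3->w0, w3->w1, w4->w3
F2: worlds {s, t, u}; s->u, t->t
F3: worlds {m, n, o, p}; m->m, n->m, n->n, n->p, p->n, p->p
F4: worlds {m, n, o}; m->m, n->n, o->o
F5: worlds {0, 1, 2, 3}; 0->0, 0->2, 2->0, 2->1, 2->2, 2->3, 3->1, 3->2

Frame correspondent (Sahlqvist): forall x forall y (Rxy -> exists z (Rxz & Rzy)) — i.e. density.
F1: fails — Rw4w3 but no z with Rw4z and Rzw3.
F2: fails — Rsu but no z with Rsz and Rzu.
F3: ✓.
F4: ✓.
F5: ✓.

F3, F4, F5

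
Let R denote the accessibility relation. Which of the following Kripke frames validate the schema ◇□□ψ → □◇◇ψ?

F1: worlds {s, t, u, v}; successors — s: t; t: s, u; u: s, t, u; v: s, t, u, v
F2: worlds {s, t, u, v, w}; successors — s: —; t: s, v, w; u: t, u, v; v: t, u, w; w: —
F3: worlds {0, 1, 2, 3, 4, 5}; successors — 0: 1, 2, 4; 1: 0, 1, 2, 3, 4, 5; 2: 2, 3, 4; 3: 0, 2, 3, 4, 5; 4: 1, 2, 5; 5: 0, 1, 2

Frame correspondent (Sahlqvist): ∀x ∀y ∀z ((xRy ∧ xRz) → ∃w (yR²w ∧ zR²w)) — i.e. a generalized confluence (Geach) condition.
F1: satisfies the condition.
F2: fails — tRs, tRs but no w* with sR²w* and sR²w*.
F3: satisfies the condition.

F1, F3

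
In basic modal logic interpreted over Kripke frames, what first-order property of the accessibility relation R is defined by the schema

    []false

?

emptiness of R: forall x forall y ~Rxy

This schema is the Ver axiom.
Its frame correspondent is emptiness of R — forall x forall y ~Rxy.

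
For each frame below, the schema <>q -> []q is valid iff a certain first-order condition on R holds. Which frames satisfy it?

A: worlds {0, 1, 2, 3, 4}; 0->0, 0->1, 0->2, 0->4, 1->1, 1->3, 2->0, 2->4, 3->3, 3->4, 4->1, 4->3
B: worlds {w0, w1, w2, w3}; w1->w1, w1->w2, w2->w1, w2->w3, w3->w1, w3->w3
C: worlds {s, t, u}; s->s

C

Frame correspondent (Sahlqvist): forall x forall y forall z (Rxy & Rxz -> y = z) — i.e. partial functionality.
A: fails — 0 sees both 0 and 1.
B: fails — w1 sees both w1 and w2.
C: ✓.
Valid on: C.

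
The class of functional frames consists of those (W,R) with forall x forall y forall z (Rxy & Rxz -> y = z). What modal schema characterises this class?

The condition is partial functionality. The CD schema ◇q → □q defines it.
Suppose ◇q→□q is valid. Take Rxy, Rxz and set V(q)={y}. Then ◇q at x, so □q at x, so q at z, i.e. z=y.

◇q → □q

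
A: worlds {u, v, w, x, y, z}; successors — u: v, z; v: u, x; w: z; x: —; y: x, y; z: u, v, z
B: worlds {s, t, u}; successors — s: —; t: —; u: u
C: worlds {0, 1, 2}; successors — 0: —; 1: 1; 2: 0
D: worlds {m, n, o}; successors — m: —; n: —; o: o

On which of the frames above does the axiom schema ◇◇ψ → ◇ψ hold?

The schema corresponds to transitivity: ∀x ∀y ∀z (Rxy ∧ Ryz → Rxz).
A: fails — Ruv and Rvu but not Ruu.
B: satisfies the condition.
C: satisfies the condition.
D: satisfies the condition.

B, C, D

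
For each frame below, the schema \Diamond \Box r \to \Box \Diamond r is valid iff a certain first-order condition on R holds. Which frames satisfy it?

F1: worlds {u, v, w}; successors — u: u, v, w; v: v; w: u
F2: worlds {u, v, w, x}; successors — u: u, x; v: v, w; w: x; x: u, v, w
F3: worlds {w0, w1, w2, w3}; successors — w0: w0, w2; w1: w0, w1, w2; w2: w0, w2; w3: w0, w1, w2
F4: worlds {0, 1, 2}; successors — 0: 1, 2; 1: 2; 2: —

The schema corresponds to convergence: \forall x \forall y \forall z (Rxy \wedge Rxz \to \exists w (Ryw \wedge Rzw)).
F1: fails — Ruv and Ruw but v and w have no common successor.
F2: fails — Rvv and Rvw but v and w have no common successor.
F3: holds.
F4: fails — R01 and R02 but 1 and 2 have no common successor.

F3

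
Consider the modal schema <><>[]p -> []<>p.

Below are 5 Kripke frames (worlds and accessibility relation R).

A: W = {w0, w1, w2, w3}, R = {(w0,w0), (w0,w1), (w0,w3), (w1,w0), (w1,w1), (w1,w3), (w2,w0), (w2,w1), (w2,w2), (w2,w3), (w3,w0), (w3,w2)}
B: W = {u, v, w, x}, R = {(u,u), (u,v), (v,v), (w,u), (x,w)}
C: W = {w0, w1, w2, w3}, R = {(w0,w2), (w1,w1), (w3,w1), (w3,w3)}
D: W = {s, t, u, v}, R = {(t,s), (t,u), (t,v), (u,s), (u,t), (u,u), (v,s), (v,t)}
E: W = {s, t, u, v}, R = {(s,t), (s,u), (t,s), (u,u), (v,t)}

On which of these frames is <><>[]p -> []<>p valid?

A, B, C

This is the axiom for a generalized confluence (Geach) condition; its first-order frame correspondent is forall x forall y forall z ((x R^2 y & xRz) -> exists w (yRw & zRw)).
A: condition met.
B: condition met.
C: condition met.
D: fails — tR²s, tRs but no w with sRw and sRw.
E: fails — sR²s, sRt but no w with sRw and tRw.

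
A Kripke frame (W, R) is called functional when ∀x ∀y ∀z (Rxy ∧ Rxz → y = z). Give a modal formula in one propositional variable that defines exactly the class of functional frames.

This is partial functionality; the standard corresponding axiom is CD: ◇r → □r.
Suppose ◇r→□r is valid. Take Rxy, Rxz and set V(r)={y}. Then ◇r at x, so □r at x, so r at z, i.e. z=y.

◇r → □r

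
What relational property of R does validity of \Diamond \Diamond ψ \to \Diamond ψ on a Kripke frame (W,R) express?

This is frame-equivalent to □ψ → □□ψ (substitute ¬ψ for ψ and contrapose).
Suppose □ψ→□□ψ is valid. Take Rxy, Ryz and set V(ψ)={w : Rxw}. Then □ψ at x, so □□ψ at x, so □ψ at y, so ψ at z, i.e. Rxz.

transitivity: \forall x \forall y \forall z (Rxy \wedge Ryz \to Rxz)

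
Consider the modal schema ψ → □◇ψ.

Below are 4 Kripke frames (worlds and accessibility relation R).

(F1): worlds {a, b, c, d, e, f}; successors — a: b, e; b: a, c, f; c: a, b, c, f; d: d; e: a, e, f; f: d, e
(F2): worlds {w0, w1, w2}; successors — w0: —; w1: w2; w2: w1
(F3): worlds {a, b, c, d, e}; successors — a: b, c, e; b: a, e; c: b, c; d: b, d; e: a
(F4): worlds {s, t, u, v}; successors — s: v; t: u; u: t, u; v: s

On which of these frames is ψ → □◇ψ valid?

(F2), (F4)

Frame correspondent (Sahlqvist): ∀x ∀y (Rxy → Ryx) — i.e. symmetry.
(F1): fails — Rcf but not Rfc.
(F2): holds.
(F3): fails — Rcb but not Rbc.
(F4): holds.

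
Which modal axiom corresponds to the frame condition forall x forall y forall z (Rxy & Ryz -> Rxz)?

The condition is transitivity. The 4 schema □q → □□q defines it.
Suppose □q→□□q is valid. Take Rxy, Ryz and set V(q)={w : Rxw}. Then □q at x, so □□q at x, so □q at y, so q at z, i.e. Rxz.

□q → □□q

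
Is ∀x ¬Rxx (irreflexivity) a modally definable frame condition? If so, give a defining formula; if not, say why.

If a class were modally definable it would be closed under surjective bounded morphisms (Goldblatt–Thomason).
The 2-cycle (worlds a,b with a→b→a) is irreflexive, and the map sending every world to a single reflexive point • is a surjective bounded morphism (forth: every edge maps to (•,•); back: every world has a successor). So any modal formula valid on the 2-cycle is also valid on the reflexive point, which is not irreflexive.
So no modal formula (or set of formulas) defines exactly the irreflexive frames.

Not modally definable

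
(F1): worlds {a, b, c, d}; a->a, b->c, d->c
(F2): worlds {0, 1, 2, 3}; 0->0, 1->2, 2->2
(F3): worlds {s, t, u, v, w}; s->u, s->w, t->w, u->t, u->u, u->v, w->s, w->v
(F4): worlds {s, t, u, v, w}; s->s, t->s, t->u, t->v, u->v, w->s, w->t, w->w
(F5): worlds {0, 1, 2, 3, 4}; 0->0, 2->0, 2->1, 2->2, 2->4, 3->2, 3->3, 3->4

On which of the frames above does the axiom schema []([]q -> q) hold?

The schema corresponds to shift-reflexivity: forall x forall y (Rxy -> Ryy).
(F1): fails — Rbc but not Rcc.
(F2): satisfies the condition.
(F3): fails — Ruv but not Rvv.
(F4): fails — Ruv but not Rvv.
(F5): fails — R34 but not R44.

(F2)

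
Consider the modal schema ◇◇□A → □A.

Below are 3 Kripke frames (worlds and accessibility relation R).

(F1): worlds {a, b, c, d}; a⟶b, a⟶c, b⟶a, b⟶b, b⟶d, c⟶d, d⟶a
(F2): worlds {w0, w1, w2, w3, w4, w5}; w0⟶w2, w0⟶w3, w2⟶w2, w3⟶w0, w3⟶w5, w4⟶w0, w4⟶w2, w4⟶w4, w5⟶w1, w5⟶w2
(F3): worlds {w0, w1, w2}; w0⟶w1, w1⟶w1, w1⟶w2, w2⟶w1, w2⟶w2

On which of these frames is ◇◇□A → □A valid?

The schema corresponds to a generalized confluence (Geach) condition: ∀x ∀y ∀z ((xR²y ∧ xRz) → ∃w (yRw ∧ z = w)).
(F1): fails — aR²b, aRc but no w with bRw and c=w.
(F2): fails — w0R²w2, w0Rw3 but no w with w2Rw and w3=w.
(F3): holds.

(F3)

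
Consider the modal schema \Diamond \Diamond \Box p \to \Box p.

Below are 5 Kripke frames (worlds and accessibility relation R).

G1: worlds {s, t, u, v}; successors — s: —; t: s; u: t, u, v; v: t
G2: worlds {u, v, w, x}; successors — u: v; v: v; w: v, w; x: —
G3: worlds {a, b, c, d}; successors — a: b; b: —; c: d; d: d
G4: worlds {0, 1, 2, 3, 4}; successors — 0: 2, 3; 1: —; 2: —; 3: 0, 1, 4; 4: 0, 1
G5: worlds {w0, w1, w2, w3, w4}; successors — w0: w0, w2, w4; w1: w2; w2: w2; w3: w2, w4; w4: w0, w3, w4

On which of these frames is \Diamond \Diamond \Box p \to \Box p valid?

This is the axiom for a generalized confluence (Geach) condition; its first-order frame correspondent is \forall x \forall y \forall z ((x R^2 y \wedge xRz) \to \exists w (yRw \wedge z = w)).
G1: fails — uR²s, uRt but no w with sRw and t=w.
G2: fails — wR²v, wRw but no t with vRt and w=t.
G3: satisfies the condition.
G4: fails — 0R²1, 0R2 but no w with 1Rw and 2=w.
G5: fails — w0R²w2, w0Rw0 but no w with w2Rw and w0=w.

G3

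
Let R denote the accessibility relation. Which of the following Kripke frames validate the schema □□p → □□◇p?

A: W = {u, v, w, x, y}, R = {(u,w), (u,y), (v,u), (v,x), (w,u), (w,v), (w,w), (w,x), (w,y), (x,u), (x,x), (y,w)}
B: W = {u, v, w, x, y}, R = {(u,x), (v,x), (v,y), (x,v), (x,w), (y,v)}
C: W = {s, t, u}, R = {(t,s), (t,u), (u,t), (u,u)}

A

Frame correspondent (Sahlqvist): ∀x ∀z (xR²z → ∃w (xR²w ∧ zRw)) — i.e. a generalized confluence (Geach) condition.
A: holds.
B: fails — uR²v but no t with uR²t and vRt.
C: fails — uR²s but no w with uR²w and sRw.
Valid on: A.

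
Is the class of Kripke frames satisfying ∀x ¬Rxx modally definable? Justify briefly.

No

Modal frame validity is preserved under surjective bounded morphisms.
The 3-cycle (worlds a,b,c with a→b→c→a) is irreflexive, and the map sending every world to a single reflexive point • is a surjective bounded morphism (forth: every edge maps to (•,•); back: every world has a successor). So any modal formula valid on the 3-cycle is also valid on the reflexive point, which is not irreflexive.
So the class is not modally definable.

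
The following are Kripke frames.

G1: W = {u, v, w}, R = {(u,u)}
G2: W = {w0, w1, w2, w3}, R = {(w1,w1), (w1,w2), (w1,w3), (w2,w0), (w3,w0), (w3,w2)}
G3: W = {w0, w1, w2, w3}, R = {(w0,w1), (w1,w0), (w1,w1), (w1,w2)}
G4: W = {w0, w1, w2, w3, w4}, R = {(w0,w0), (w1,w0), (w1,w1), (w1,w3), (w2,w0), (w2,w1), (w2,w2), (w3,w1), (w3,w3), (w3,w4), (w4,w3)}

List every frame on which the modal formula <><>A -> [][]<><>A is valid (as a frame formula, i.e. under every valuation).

This is the axiom for a generalized confluence (Geach) condition; its first-order frame correspondent is forall x forall y forall z ((x R^2 y & x R^2 z) -> exists w (y = w & z R^2 w)).
G1: ✓.
G2: fails — w1R²w0, w1R²w0 but no w with w0=w and w0R²w.
G3: fails — w0R²w0, w0R²w2 but no w with w0=w and w2R²w.
G4: fails — w1R²w0, w1R²w4 but no w with w0=w and w4R²w.

G1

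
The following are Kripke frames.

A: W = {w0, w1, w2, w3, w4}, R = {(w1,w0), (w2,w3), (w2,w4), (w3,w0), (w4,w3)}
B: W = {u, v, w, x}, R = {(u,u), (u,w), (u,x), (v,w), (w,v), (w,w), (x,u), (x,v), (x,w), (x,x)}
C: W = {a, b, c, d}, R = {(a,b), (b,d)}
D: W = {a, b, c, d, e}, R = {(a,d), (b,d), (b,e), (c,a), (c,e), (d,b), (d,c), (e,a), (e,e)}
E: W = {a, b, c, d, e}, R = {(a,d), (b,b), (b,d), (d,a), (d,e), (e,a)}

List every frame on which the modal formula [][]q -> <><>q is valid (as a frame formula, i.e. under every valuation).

The schema corresponds to a generalized confluence (Geach) condition: forall x exists w (x R^2 w & x R^2 w).
A: fails — at w0 but no w with w0R²w and w0R²w.
B: condition met.
C: fails — at b but no w with bR²w and bR²w.
D: condition met.
E: fails — at c but no w with cR²w and cR²w.
Valid on: B, D.

B, D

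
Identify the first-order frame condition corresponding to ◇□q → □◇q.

convergence: ∀x ∀y ∀z (Rxy ∧ Rxz → ∃w (Ryw ∧ Rzw))

This is the .2 axiom.
It corresponds to convergence: ∀x ∀y ∀z (Rxy ∧ Rxz → ∃w (Ryw ∧ Rzw)).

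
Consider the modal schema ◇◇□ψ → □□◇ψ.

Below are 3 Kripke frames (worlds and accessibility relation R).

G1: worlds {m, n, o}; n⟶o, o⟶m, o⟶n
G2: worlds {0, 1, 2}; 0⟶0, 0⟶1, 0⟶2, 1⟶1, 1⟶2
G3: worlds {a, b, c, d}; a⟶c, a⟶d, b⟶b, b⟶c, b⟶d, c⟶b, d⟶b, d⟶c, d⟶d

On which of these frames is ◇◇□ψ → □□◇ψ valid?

G3

Frame correspondent (Sahlqvist): ∀x ∀y ∀z ((xR²y ∧ xR²z) → ∃w (yRw ∧ zRw)) — i.e. a generalized confluence (Geach) condition.
G1: fails — nR²m, nR²m but no w with mRw and mRw.
G2: fails — 0R²0, 0R²2 but no w with 0Rw and 2Rw.
G3: holds.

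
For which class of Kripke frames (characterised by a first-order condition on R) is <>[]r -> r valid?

Equivalently (dual form): r → □◇r.
Suppose r→□◇r is valid. Take Rxy and set V(r)={x}. Then r at x, so □◇r at x, so ◇r at y, so some z with Ryz has r; z=x, i.e. Ryx.

Symmetry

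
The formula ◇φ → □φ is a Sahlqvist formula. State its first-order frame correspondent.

partial functionality: ∀x ∀y ∀z (Rxy ∧ Rxz → y = z)

Suppose ◇φ→□φ is valid. Take Rxy, Rxz and set V(φ)={y}. Then ◇φ at x, so □φ at x, so φ at z, i.e. z=y.
Conversely, any frame satisfying ∀x ∀y ∀z (Rxy ∧ Rxz → y = z) validates the schema.
Frame condition: ∀x ∀y ∀z (Rxy ∧ Rxz → y = z).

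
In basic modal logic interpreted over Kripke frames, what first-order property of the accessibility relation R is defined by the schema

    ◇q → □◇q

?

the Euclidean property: ∀x ∀y ∀z (Rxy ∧ Rxz → Ryz)

Suppose ◇q→□◇q is valid. Take Rxy, Rxz and set V(q)={y}. Then ◇q at x, so □◇q at x, so ◇q at z, so some w with Rzw has q; w=y, i.e. Rzy. By symmetry of the argument, Ryz.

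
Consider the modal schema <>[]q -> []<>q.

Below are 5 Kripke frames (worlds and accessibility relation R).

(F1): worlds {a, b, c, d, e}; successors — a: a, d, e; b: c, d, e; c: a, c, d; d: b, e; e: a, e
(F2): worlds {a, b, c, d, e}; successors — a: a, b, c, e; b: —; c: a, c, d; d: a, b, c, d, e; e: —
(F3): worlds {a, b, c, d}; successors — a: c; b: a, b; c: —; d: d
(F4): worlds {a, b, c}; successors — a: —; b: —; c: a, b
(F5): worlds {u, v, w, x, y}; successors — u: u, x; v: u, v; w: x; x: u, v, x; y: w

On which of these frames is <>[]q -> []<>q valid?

This is the axiom for convergence; its first-order frame correspondent is forall x forall y forall z (Rxy & Rxz -> exists w (Ryw & Rzw)).
(F1): fails — Rbc and Rbd but c and d have no common successor.
(F2): fails — Rab and Rab but b and b have no common successor.
(F3): fails — Rac and Rac but c and c have no common successor.
(F4): fails — Rca and Rca but a and a have no common successor.
(F5): holds.

(F5)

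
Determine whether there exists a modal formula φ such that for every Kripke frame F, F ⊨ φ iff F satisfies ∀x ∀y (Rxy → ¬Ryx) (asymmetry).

Any modally definable frame class is closed under surjective bounded morphisms.
The 3-cycle (worlds w0,w1,w2 with w0→w1→w2→w0) is asymmetric. Mapping every world to a single reflexive point • is a surjective bounded morphism, and the reflexive point is not asymmetric (R•• but asymmetry requires ¬R••).
So no modal formula (or set of formulas) defines exactly the asymmetric frames.

No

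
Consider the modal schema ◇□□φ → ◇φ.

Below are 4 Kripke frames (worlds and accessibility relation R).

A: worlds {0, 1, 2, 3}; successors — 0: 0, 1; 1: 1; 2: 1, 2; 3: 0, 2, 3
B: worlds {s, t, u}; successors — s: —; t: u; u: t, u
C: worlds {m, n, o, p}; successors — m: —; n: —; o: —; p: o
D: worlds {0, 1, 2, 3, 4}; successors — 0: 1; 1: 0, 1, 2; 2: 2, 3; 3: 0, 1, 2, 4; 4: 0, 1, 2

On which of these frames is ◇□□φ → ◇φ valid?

A, B, D

The schema corresponds to a generalized confluence (Geach) condition: ∀x ∀y (xRy → ∃w (yR²w ∧ xRw)).
A: ✓.
B: ✓.
C: fails — pRo but no w with oR²w and pRw.
D: ✓.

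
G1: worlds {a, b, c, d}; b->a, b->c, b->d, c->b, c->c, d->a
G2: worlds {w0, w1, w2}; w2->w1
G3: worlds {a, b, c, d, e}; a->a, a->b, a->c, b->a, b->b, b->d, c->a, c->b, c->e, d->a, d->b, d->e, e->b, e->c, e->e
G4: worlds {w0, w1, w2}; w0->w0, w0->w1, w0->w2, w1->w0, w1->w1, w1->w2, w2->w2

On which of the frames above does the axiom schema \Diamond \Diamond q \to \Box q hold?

This is the axiom for a generalized confluence (Geach) condition; its first-order frame correspondent is \forall x \forall y \forall z ((x R^2 y \wedge xRz) \to \exists w (y = w \wedge z = w)).
G1: fails — bR²a, bRc but a ≠ c.
G2: satisfies the condition.
G3: fails — aR²a, aRb but a ≠ b.
G4: fails — w0R²w0, w0Rw1 but w0 ≠ w1.

G2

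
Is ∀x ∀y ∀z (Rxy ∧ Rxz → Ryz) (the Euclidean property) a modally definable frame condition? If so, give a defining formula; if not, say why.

This is a Sahlqvist condition; the 5 axiom ◇r → □◇r defines it.
Suppose ◇r→□◇r is valid. Take Rxy, Rxz and set V(r)={y}. Then ◇r at x, so □◇r at x, so ◇r at z, so some w with Rzw has r; w=y, i.e. Rzy. By symmetry of the argument, Ryz.

Yes, by ◇r → □◇r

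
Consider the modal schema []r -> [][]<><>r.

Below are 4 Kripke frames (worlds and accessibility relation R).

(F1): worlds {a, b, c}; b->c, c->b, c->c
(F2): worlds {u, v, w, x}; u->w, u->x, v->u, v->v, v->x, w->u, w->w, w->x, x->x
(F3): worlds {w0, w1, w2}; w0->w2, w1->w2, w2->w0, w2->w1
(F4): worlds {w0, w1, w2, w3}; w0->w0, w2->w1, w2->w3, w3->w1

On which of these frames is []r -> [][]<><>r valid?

(F1), (F2)

Frame correspondent (Sahlqvist): forall x forall z (x R^2 z -> exists w (xRw & z R^2 w)) — i.e. a generalized confluence (Geach) condition.
(F1): condition met.
(F2): condition met.
(F3): fails — w0R²w0 but no w with w0Rw and w0R²w.
(F4): fails — w2R²w1 but no w with w2Rw and w1R²w.
Valid on: (F1), (F2).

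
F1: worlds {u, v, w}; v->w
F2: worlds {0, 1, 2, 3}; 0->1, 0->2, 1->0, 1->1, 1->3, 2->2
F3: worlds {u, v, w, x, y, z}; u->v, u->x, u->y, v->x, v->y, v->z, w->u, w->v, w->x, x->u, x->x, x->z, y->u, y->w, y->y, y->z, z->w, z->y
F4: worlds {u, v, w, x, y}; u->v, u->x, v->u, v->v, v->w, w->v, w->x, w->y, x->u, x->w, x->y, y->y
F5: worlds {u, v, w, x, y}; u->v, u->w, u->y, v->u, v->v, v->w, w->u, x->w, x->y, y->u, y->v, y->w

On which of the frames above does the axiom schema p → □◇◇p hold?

F3

Frame correspondent (Sahlqvist): ∀x ∀z (xRz → ∃w (x = w ∧ zR²w)) — i.e. a generalized confluence (Geach) condition.
F1: fails — vRw but no t with v=t and wR²t.
F2: fails — 0R2 but no w with 0=w and 2R²w.
F3: ✓.
F4: fails — uRx but no t with u=t and xR²t.
F5: fails — uRw but no t with u=t and wR²t.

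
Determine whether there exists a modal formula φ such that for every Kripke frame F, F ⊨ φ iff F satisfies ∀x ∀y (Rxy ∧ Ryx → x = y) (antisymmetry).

Not definable by any modal formula

If a class were modally definable it would be closed under surjective bounded morphisms (Goldblatt–Thomason).
The 6-cycle (worlds a,b,c,d,e,f with a→b→c→d→e→f→a) is antisymmetric. Sending even-indexed worlds to a and odd-indexed worlds to b is a surjective bounded morphism onto the two-world frame with a↔b, which is not antisymmetric.
So no modal formula (or set of formulas) defines exactly the antisymmetric frames.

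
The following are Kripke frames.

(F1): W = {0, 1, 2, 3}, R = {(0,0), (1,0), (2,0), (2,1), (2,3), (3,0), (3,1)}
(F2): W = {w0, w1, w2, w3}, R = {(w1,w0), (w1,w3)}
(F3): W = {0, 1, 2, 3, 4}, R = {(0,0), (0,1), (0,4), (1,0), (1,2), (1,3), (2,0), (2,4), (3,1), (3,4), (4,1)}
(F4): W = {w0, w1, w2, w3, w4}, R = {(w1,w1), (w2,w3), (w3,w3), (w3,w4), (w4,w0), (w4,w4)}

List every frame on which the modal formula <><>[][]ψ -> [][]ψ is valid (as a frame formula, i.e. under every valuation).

(F2)

The schema corresponds to a generalized confluence (Geach) condition: forall x forall y forall z ((x R^2 y & x R^2 z) -> exists w (y R^2 w & z = w)).
(F1): fails — 2R²0, 2R²1 but no w with 0R²w and 1=w.
(F2): satisfies the condition.
(F3): fails — 0R²1, 0R²2 but no w with 1R²w and 2=w.
(F4): fails — w2R²w4, w2R²w3 but no w with w4R²w and w3=w.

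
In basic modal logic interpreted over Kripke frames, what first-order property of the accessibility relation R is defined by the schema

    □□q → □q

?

density

This schema is the C4 axiom.
Its frame correspondent is density — ∀x ∀y (Rxy → ∃z (Rxz ∧ Rzy)).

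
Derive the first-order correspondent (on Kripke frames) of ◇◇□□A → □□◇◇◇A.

This is a Sahlqvist (Geach-type) schema ◇^2□^2A → □^2◇^3A.
Minimal-valuation argument: fix x; take any y with xR^2y and any z with xR^2z. Set V(A) to the set of worlds R-reachable from y in exactly 2 steps. Then □^2A holds at y, so the antecedent holds at x; validity forces ◇^3A at z, giving a w with zR^3w and yR^2w.
First-order correspondent: ∀x ∀y ∀z ((xR²y ∧ xR²z) → ∃w (yR²w ∧ zR³w)).

∀x ∀y ∀z ((xR²y ∧ xR²z) → ∃w (yR²w ∧ zR³w))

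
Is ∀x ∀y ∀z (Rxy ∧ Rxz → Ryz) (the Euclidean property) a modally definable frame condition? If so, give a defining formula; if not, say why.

This is a Sahlqvist condition; the 5 axiom ◇p → □◇p defines it.
Suppose ◇p→□◇p is valid. Take Rxy, Rxz and set V(p)={y}. Then ◇p at x, so □◇p at x, so ◇p at z, so some w with Rzw has p; w=y, i.e. Rzy. By symmetry of the argument, Ryz.

Yes, by ◇p → □◇p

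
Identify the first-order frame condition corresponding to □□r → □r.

Suppose □□r→□r is valid. Take Rxy and set V(r)={w : xR²w}. Then □□r at x, so □r at x, so r at y, i.e. ∃z(Rxz∧Rzy).
Conversely, any frame satisfying ∀x ∀y (Rxy → ∃z (Rxz ∧ Rzy)) validates the schema.
Frame condition: ∀x ∀y (Rxy → ∃z (Rxz ∧ Rzy)).

density: ∀x ∀y (Rxy → ∃z (Rxz ∧ Rzy))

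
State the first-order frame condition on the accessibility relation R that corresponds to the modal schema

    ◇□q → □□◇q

∀x ∀y ∀z ((xRy ∧ xR²z) → ∃w (yRw ∧ zRw))

This is a Sahlqvist (Geach-type) schema ◇^1□^1q → □^2◇^1q.
Minimal-valuation argument: fix x; take any y with xR^1y and any z with xR^2z. Set V(q) to the set of worlds R-reachable from y in exactly 1 step. Then □^1q holds at y, so the antecedent holds at x; validity forces ◇^1q at z, giving a w with zR^1w and yR^1w.
First-order correspondent: ∀x ∀y ∀z ((xRy ∧ xR²z) → ∃w (yRw ∧ zRw)).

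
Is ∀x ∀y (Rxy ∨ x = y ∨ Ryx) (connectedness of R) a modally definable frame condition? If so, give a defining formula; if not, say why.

No — not modally definable

Modal frame validity is preserved under disjoint unions.
Take 4 disjoint single-world reflexive frames: each is trivially connected, but their disjoint union has 4 worlds with no edge between distinct components, so it is not connected.
Hence connectedness of R is not modally definable.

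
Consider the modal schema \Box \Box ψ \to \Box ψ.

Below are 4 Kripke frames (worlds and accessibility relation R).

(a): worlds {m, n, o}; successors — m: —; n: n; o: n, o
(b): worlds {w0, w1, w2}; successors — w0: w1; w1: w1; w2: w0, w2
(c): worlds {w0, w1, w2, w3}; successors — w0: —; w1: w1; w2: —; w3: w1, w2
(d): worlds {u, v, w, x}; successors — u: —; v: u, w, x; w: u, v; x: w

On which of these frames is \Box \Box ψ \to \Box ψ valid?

Frame correspondent (Sahlqvist): \forall x \forall y (Rxy \to \exists z (Rxz \wedge Rzy)) — i.e. density.
(a): condition met.
(b): condition met.
(c): fails — Rw3w2 but no z with Rw3z and Rzw2.
(d): fails — Rxw but no z with Rxz and Rzw.
Valid on: (a), (b).

(a), (b)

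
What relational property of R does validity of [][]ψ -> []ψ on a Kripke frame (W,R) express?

Suppose □□ψ→□ψ is valid. Take Rxy and set V(ψ)={w : xR²w}. Then □□ψ at x, so □ψ at x, so ψ at y, i.e. ∃z(Rxz∧Rzy).

density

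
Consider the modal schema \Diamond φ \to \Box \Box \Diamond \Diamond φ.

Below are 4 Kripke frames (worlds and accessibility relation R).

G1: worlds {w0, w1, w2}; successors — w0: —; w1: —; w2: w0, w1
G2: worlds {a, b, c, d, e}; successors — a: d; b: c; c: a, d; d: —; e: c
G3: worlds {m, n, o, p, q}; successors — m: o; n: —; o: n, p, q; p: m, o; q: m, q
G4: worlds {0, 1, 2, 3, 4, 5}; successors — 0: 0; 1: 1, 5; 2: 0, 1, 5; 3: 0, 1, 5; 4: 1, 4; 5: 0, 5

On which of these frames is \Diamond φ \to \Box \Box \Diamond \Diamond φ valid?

Frame correspondent (Sahlqvist): \forall x \forall y \forall z ((xRy \wedge x R^2 z) \to \exists w (y = w \wedge z R^2 w)) — i.e. a generalized confluence (Geach) condition.
G1: ✓.
G2: fails — bRc, bR²a but no w with c=w and aR²w.
G3: fails — mRo, mR²n but no w with o=w and nR²w.
G4: fails — 1R1, 1R²0 but no w with 1=w and 0R²w.

G1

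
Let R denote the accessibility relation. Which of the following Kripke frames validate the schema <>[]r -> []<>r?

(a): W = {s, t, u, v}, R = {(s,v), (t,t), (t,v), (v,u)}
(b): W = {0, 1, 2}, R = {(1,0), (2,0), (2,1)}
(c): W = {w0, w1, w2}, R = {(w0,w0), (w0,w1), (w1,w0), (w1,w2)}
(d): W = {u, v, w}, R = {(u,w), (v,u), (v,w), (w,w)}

This is the axiom for convergence; its first-order frame correspondent is forall x forall y forall z (Rxy & Rxz -> exists w (Ryw & Rzw)).
(a): fails — Rtt and Rtv but t and v have no common successor.
(b): fails — R10 and R10 but 0 and 0 have no common successor.
(c): fails — Rw1w2 and Rw1w2 but w2 and w2 have no common successor.
(d): condition met.
Valid on: (d).

(d)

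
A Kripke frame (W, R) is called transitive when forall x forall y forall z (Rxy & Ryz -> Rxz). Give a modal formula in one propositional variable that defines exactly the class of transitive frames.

The condition is transitivity. The 4 schema □q → □□q defines it.
Suppose □q→□□q is valid. Take Rxy, Ryz and set V(q)={w : Rxw}. Then □q at x, so □□q at x, so □q at y, so q at z, i.e. Rxz.

□q → □□q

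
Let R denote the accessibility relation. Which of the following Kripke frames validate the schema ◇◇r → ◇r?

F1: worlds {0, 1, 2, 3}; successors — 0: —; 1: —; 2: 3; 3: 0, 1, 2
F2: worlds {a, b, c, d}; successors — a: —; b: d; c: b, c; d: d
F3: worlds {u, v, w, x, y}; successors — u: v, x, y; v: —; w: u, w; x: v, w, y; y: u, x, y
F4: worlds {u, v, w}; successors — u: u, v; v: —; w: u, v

Frame correspondent (Sahlqvist): ∀x ∀y ∀z (Rxy ∧ Ryz → Rxz) — i.e. transitivity.
F1: fails — R23 and R32 but not R22.
F2: fails — Rcb and Rbd but not Rcd.
F3: fails — Rxw and Rwu but not Rxu.
F4: ✓.
Valid on: F4.

F4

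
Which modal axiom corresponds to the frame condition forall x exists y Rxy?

This is seriality; the standard corresponding axiom is D: □s → ◇s.
Suppose □s→◇s is valid. At any x set V(s)=W. Then □s at x, so ◇s at x, so x has a successor.

□s → ◇s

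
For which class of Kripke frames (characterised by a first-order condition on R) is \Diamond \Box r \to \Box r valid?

the Euclidean property: \forall x \forall y \forall z (Rxy \wedge Rxz \to Ryz)

This is a form of the 5 axiom.
It corresponds to the Euclidean property: \forall x \forall y \forall z (Rxy \wedge Rxz \to Ryz).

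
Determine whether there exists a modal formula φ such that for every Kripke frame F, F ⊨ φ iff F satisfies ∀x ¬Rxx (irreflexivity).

No

If a class were modally definable it would be closed under surjective bounded morphisms (Goldblatt–Thomason).
The 2-cycle (worlds w0,w1 with w0→w1→w0) is irreflexive, and the map sending every world to a single reflexive point • is a surjective bounded morphism (forth: every edge maps to (•,•); back: every world has a successor). So any modal formula valid on the 2-cycle is also valid on the reflexive point, which is not irreflexive.
So the class is not modally definable.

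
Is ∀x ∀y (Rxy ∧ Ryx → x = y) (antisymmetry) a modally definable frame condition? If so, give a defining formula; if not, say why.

No — not modally definable

If a class were modally definable it would be closed under surjective bounded morphisms (Goldblatt–Thomason).
The 6-cycle (worlds s,t,u,v,w,x with s→t→u→v→w→x→s) is antisymmetric. Sending even-indexed worlds to s and odd-indexed worlds to t is a surjective bounded morphism onto the two-world frame with s↔t, which is not antisymmetric.
So the class is not modally definable.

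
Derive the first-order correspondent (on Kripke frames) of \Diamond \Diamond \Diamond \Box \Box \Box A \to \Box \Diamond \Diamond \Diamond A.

\forall x \forall y \forall z ((x R^3 y \wedge xRz) \to \exists w (y R^3 w \wedge z R^3 w))

This is a Sahlqvist (Geach-type) schema ◇^3□^3A → □^1◇^3A.
First-order correspondent: \forall x \forall y \forall z ((x R^3 y \wedge xRz) \to \exists w (y R^3 w \wedge z R^3 w)).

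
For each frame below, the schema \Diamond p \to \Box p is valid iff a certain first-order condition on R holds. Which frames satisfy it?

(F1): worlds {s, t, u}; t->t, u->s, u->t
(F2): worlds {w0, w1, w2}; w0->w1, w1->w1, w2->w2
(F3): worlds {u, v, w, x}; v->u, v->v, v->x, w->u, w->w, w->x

This is the axiom for partial functionality; its first-order frame correspondent is \forall x \forall y \forall z (Rxy \wedge Rxz \to y = z).
(F1): fails — u sees both s and t.
(F2): condition met.
(F3): fails — v sees both u and v.
Valid on: (F2).

(F2)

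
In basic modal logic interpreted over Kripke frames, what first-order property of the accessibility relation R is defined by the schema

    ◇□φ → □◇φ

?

Convergence

Suppose ◇□φ→□◇φ is valid. Take Rxy, Rxz and set V(φ)={w : Ryw}. Then □φ at y so ◇□φ at x, so □◇φ at x, so ◇φ at z, giving w with Rzw and Ryw.
The converse is a direct semantic check.
Frame condition: ∀x ∀y ∀z (Rxy ∧ Rxz → ∃w (Ryw ∧ Rzw)).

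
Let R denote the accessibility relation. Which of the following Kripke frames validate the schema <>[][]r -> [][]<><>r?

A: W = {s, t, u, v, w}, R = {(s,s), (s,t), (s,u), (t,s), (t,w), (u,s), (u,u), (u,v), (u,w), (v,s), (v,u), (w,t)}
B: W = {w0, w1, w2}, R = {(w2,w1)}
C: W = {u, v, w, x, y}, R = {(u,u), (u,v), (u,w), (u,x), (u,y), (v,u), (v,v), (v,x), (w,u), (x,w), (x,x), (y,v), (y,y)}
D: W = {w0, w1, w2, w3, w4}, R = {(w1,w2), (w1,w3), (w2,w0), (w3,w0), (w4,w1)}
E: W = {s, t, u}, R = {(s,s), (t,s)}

The schema corresponds to a generalized confluence (Geach) condition: forall x forall y forall z ((xRy & x R^2 z) -> exists w (y R^2 w & z R^2 w)).
A: satisfies the condition.
B: satisfies the condition.
C: satisfies the condition.
D: fails — w1Rw2, w1R²w0 but no w with w2R²w and w0R²w.
E: satisfies the condition.

A, B, C, E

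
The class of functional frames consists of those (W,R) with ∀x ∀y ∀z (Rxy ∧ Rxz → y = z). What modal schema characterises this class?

◇q → □q

A defining formula is ◇q → □q (the CD axiom).
Suppose ◇q→□q is valid. Take Rxy, Rxz and set V(q)={y}. Then ◇q at x, so □q at x, so q at z, i.e. z=y.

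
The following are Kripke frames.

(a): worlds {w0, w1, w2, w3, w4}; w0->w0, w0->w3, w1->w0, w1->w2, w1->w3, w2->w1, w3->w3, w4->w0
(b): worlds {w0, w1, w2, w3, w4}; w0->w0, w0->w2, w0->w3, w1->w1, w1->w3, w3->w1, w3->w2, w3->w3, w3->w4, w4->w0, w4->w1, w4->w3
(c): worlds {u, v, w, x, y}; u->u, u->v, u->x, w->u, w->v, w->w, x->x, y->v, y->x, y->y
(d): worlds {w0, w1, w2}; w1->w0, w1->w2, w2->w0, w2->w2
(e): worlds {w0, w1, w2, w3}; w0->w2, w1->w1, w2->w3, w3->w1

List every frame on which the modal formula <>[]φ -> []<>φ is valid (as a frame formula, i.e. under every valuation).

(e)

This is the axiom for convergence; its first-order frame correspondent is forall x forall y forall z (Rxy & Rxz -> exists w (Ryw & Rzw)).
(a): fails — Rw1w2 and Rw1w0 but w2 and w0 have no common successor.
(b): fails — Rw0w2 and Rw0w2 but w2 and w2 have no common successor.
(c): fails — Ruv and Ruv but v and v have no common successor.
(d): fails — Rw1w2 and Rw1w0 but w2 and w0 have no common successor.
(e): satisfies the condition.
Valid on: (e).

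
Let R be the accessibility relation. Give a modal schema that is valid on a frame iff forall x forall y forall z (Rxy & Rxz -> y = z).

A defining formula is ◇p → □p (the CD axiom).
Suppose ◇p→□p is valid. Take Rxy, Rxz and set V(p)={y}. Then ◇p at x, so □p at x, so p at z, i.e. z=y.

◇p → □p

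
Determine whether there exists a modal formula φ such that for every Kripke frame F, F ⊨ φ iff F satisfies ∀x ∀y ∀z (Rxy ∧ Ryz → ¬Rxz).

If a class were modally definable it would be closed under surjective bounded morphisms (Goldblatt–Thomason).
The 7-cycle (worlds w0,w1,w2,w3,w4,w5,w6 with w0→w1→w2→w3→w4→w5→w6→w0) is intransitive. Mapping every world to a single reflexive point • is a surjective bounded morphism; the reflexive point is not intransitive (R••∧R•• but R••).
So the class is not modally definable.

No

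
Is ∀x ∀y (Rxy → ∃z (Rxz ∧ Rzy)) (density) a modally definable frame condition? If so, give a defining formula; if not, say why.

This is a Sahlqvist condition; the C4 axiom □□q → □q defines it.

Yes, by □□q → □q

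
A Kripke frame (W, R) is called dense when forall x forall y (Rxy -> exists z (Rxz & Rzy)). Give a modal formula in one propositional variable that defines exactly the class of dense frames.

The condition is density. The C4 schema □□r → □r defines it.

□□r → □r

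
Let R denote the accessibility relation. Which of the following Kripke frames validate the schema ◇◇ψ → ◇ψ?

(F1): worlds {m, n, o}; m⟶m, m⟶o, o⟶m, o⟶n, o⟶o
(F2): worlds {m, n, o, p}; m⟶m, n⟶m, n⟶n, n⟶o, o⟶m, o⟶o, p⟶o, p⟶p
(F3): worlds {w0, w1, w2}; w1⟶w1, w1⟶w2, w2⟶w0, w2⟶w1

none

Frame correspondent (Sahlqvist): ∀x ∀y ∀z (Rxy ∧ Ryz → Rxz) — i.e. transitivity.
(F1): fails — Rmo and Ron but not Rmn.
(F2): fails — Rpo and Rom but not Rpm.
(F3): fails — Rw1w2 and Rw2w0 but not Rw1w0.
Valid on no frame.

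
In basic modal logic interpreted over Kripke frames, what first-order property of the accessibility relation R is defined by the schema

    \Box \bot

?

□⊥ is valid iff no world has any successor (otherwise □⊥ fails at any world with one).

emptiness of R: \forall x \forall y \neg Rxy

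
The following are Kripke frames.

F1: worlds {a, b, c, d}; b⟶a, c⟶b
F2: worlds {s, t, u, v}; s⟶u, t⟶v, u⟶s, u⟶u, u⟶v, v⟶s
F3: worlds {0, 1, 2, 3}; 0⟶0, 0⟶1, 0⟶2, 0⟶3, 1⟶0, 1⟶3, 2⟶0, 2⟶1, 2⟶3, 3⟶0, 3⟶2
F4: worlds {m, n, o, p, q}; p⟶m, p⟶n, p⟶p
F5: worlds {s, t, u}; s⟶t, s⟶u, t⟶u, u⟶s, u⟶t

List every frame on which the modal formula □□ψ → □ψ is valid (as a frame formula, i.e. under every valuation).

F3, F4

This is the axiom for density; its first-order frame correspondent is ∀x ∀y (Rxy → ∃z (Rxz ∧ Rzy)).
F1: fails — Rba but no z with Rbz and Rza.
F2: fails — Rtv but no z with Rtz and Rzv.
F3: holds.
F4: holds.
F5: fails — Rus but no z with Ruz and Rzs.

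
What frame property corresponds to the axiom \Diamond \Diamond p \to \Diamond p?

This is frame-equivalent to □p → □□p (substitute ¬p for p and contrapose).
Suppose □p→□□p is valid. Take Rxy, Ryz and set V(p)={w : Rxw}. Then □p at x, so □□p at x, so □p at y, so p at z, i.e. Rxz.
The converse is a direct semantic check.
Frame condition: \forall x \forall y \forall z (Rxy \wedge Ryz \to Rxz).

Transitivity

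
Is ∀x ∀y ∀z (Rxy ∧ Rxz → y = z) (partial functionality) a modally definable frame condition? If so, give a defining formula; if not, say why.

Yes — defined by ◇p → □p

Yes: it is partial functionality, defined by the CD schema ◇p → □p.
Suppose ◇p→□p is valid. Take Rxy, Rxz and set V(p)={y}. Then ◇p at x, so □p at x, so p at z, i.e. z=y.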